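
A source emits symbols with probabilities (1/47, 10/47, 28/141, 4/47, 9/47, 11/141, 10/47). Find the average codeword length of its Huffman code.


Huffman construction (repeatedly merge the two least-probable nodes; each merge adds 1 bit to every symbol beneath it): 1/47 + 11/141 = 14/141; 4/47 + 14/141 = 26/141; 26/141 + 9/47 = 53/141; 28/141 + 10/47 = 58/141; 10/47 + 53/141 = 83/141; 58/141 + 83/141 = 1. Resulting codeword lengths (in the order the probabilities were given): (5, 2, 2, 4, 3, 5, 2). L_avg = sum(p_i * l_i) = 1/47*5 + 10/47*2 + 28/141*2 + 4/47*4 + 9/47*3 + 11/141*5 + 10/47*2 = 125/47 = 2.6596

2.6596 bits


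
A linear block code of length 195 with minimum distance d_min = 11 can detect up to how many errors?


Detection capability = d_min - 1 = 11 - 1 = 10

10 errors


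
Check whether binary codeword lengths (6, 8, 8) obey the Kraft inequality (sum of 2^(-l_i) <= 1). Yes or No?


Kraft sum = sum(2^(-l_i)) = 0.0234, need <= 1. Result: satisfied (a binary prefix-free code with these lengths exists)

Yes


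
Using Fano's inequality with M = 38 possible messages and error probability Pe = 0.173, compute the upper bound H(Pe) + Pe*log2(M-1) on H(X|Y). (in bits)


H(Pe) = -Pe*log2(Pe) - (1-Pe)*log2(1-Pe) = -0.173*log2(0.173) - 0.827*log2(0.827) = 0.437890 + 0.226632 = 0.6645. Pe*log2(M-1) = 0.173*log2(37) = 0.901235. Bound = H(Pe) + Pe*log2(M-1) = 0.437890 + 0.226632 + 0.901235 = 1.5658

1.5658 bits


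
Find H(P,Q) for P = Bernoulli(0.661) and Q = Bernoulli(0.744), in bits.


H(P,Q) = -p*log2(q) - (1-p)*log2(1-q). -0.661*log2(0.744) = 0.281999; -0.339*log2(0.256) = 0.666401. H(P,Q) = 0.281999 + 0.666401 = 0.9484

0.9484 bits


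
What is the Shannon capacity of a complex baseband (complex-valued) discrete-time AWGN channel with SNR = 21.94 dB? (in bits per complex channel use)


SNR_linear = 10^(21.94/10) = 156.3148; C = log2(1 + SNR_linear) = log2(1 + 156.3148) = 7.2975

7.2975 bits/channel use


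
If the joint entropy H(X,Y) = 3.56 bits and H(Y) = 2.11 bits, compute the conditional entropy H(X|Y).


H(X|Y) = H(X,Y) - H(Y) = 3.56 - 2.11 = 1.45

1.45 bits


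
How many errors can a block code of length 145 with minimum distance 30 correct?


Correction capability = floor((d-1)/2) = floor((30-1)/2) = 14

14 errors


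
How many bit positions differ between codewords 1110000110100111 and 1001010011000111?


Count differing positions: . ^ ^ ^ . ^ . ^ . ^ ^ . . . . . = 7 differences

7


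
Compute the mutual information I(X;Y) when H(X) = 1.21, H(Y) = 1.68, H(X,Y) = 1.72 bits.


I(X;Y) = H(X) + H(Y) - H(X,Y) = 1.21 + 1.68 - 1.72 = 1.17

1.17 bits


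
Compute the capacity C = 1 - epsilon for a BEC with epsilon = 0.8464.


C = 1 - epsilon = 1 - 0.8464 = 0.1536

0.1536 bits


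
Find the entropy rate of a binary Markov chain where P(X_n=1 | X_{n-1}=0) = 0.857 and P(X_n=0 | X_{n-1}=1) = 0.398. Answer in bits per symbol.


Stationary distribution: pi_0 = p10/(p01+p10) = 0.3171, pi_1 = 0.6829. Entropy rate H' = pi_0*H(p01) + pi_1*H(p10) = 0.3171*0.592 + 0.6829*0.9698 = 0.85

0.85 bits/symbol


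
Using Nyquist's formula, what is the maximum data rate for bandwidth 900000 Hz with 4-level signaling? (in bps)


Rate = 2 * B * log2(M) = 2 * 900000 * 2.0 = 3600000.0

3600000.0 bps


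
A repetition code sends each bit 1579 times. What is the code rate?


Rate = k/n = 1/1579

1/1579


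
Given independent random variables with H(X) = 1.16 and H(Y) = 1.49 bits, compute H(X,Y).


For independent variables, H(X,Y) = H(X) + H(Y) = 1.16 + 1.49 = 2.65

2.65 bits


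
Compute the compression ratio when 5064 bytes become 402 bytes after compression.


Ratio = original / compressed = 5064 / 402 = 12.597

12.597


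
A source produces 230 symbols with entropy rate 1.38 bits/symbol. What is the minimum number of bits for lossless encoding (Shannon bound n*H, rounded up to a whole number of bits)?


Minimum bits >= n * H = 230 * 1.38 = 317.4, rounded up to a whole number of bits = 318

318 bits


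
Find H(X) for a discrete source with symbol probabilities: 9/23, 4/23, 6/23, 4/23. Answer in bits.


H = -sum(p_i * log2(p_i)). Terms: -(9/23)*log2(9/23) = 0.529684; -(4/23)*log2(4/23) = 0.438880; -(6/23)*log2(6/23) = 0.505722; -(4/23)*log2(4/23) = 0.438880. H = 0.529684 + 0.438880 + 0.505722 + 0.438880 = 1.9132

1.9132 bits


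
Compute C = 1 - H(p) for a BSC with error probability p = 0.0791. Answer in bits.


H(p) = -p*log2(p) - (1-p)*log2(1-p) = -0.0791*log2(0.0791) - 0.9209*log2(0.9209) = 0.289520 + 0.109480 = 0.399. C = 1 - H(p) = 1 - 0.399 = 0.601

0.601 bits


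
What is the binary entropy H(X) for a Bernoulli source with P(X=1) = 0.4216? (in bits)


H = -p*log2(p) - (1-p)*log2(1-p). -0.4216*log2(0.4216) = 0.525336; -0.5784*log2(0.5784) = 0.456855. H = 0.525336 + 0.456855 = 0.9822

0.9822 bits


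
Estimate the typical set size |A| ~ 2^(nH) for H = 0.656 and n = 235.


log2|A_typical| = nH = 235 * 0.656 = 154.16, so |A_typical| ~ 2^154.16 = 2.551e+46

2.551e+46


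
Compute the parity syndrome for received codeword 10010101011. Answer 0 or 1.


Syndrome = XOR of all bits = 1 XOR 0 XOR 0 XOR 1 XOR 0 XOR 1 XOR 0 XOR 1 XOR 0 XOR 1 XOR 1 = 0

0


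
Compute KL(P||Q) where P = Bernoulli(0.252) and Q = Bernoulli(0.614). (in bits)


KL = p*log2(p/q) + (1-p)*log2((1-p)/(1-q)) = 0.252*log2(0.252/0.614) + 0.748*log2(0.748/0.386) = 0.3901

0.3901 bits


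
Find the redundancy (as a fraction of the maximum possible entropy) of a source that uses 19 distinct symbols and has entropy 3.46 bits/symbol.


H_max = log2(K) = log2(19) = 4.2479 bits/symbol. Redundancy = 1 - H/H_max = 1 - 3.46/4.2479 = 1 - 0.8145 = 0.1855

0.1855


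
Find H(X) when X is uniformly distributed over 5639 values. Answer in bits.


H = log2(n) = log2(5639) = 12.4612

12.4612 bits


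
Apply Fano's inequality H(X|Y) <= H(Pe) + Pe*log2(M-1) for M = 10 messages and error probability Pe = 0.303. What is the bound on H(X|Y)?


H(Pe) = -Pe*log2(Pe) - (1-Pe)*log2(1-Pe) = -0.303*log2(0.303) - 0.697*log2(0.697) = 0.521951 + 0.362976 = 0.8849. Pe*log2(M-1) = 0.303*log2(9) = 0.960487. Bound = H(Pe) + Pe*log2(M-1) = 0.521951 + 0.362976 + 0.960487 = 1.8454

1.8454 bits


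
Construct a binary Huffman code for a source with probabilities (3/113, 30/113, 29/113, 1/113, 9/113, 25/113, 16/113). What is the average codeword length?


Huffman construction (repeatedly merge the two least-probable nodes; each merge adds 1 bit to every symbol beneath it): 1/113 + 3/113 = 4/113; 4/113 + 9/113 = 13/113; 13/113 + 16/113 = 29/113; 25/113 + 29/113 = 54/113; 29/113 + 30/113 = 59/113; 54/113 + 59/113 = 1. Resulting codeword lengths (in the order the probabilities were given): (5, 2, 2, 5, 4, 2, 3). L_avg = sum(p_i * l_i) = 3/113*5 + 30/113*2 + 29/113*2 + 1/113*5 + 9/113*4 + 25/113*2 + 16/113*3 = 272/113 = 2.4071

2.4071 bits


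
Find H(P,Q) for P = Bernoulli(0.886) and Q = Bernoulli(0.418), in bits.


H(P,Q) = -p*log2(q) - (1-p)*log2(1-q). -0.886*log2(0.418) = 1.114965; -0.114*log2(0.582) = 0.089024. H(P,Q) = 1.114965 + 0.089024 = 1.204

1.204 bits


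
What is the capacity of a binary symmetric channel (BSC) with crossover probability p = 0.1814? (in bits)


H(p) = -p*log2(p) - (1-p)*log2(1-p) = -0.1814*log2(0.1814) - 0.8186*log2(0.8186) = 0.446744 + 0.236387 = 0.6831. C = 1 - H(p) = 1 - 0.6831 = 0.3169

0.3169 bits


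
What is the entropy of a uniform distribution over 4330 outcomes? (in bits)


H = log2(n) = log2(4330) = 12.0802

12.0802 bits


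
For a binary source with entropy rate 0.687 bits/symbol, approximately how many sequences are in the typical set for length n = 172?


log2|A_typical| = nH = 172 * 0.687 = 118.164, so |A_typical| ~ 2^118.164 = 3.723e+35

3.723e+35


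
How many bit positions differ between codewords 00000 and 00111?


Count differing positions: . . ^ ^ ^ = 3 differences

3


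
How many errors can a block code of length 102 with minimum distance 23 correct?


Correction capability = floor((d-1)/2) = floor((23-1)/2) = 11

11 errors


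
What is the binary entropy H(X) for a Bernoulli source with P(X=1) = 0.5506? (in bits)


H = -p*log2(p) - (1-p)*log2(1-p). -0.5506*log2(0.5506) = 0.474024; -0.4494*log2(0.4494) = 0.518575. H = 0.474024 + 0.518575 = 0.9926

0.9926 bits


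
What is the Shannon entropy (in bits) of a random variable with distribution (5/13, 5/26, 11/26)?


H = -sum(p_i * log2(p_i)). Terms: -(5/13)*log2(5/13) = 0.530197; -(5/26)*log2(5/26) = 0.457406; -(11/26)*log2(11/26) = 0.525042. H = 0.530197 + 0.457406 + 0.525042 = 1.5126

1.5126 bits


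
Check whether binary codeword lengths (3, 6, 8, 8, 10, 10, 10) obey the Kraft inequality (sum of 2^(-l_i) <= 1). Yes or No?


Kraft sum = sum(2^(-l_i)) = 0.1514, need <= 1. Result: satisfied (a binary prefix-free code with these lengths exists)

Yes


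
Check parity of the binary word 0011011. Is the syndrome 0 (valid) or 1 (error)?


Syndrome = XOR of all bits = 0 XOR 0 XOR 1 XOR 1 XOR 0 XOR 1 XOR 1 = 0

0


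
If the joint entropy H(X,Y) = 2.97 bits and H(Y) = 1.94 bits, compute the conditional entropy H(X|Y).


H(X|Y) = H(X,Y) - H(Y) = 2.97 - 1.94 = 1.03

1.03 bits


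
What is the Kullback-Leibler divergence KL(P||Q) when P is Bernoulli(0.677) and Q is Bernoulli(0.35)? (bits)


KL = p*log2(p/q) + (1-p)*log2((1-p)/(1-q)) = 0.677*log2(0.677/0.35) + 0.323*log2(0.323/0.65) = 0.3185

0.3185 bits


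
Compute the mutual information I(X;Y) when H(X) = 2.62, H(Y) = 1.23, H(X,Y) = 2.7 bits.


I(X;Y) = H(X) + H(Y) - H(X,Y) = 2.62 + 1.23 - 2.7 = 1.15

1.15 bits


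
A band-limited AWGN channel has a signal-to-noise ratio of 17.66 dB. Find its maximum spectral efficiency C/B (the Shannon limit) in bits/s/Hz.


SNR_linear = 10^(17.66/10) = 58.3445; C/B = log2(1 + SNR_linear) = log2(1 + 58.3445) = 5.891

5.891 bits/s/Hz


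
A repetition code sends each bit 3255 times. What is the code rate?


Rate = k/n = 1/3255

1/3255


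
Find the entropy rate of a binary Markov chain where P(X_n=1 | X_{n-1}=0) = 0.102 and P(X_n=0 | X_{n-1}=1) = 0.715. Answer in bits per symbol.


Stationary distribution: pi_0 = p10/(p01+p10) = 0.8752, pi_1 = 0.1248. Entropy rate H' = pi_0*H(p01) + pi_1*H(p10) = 0.8752*0.4753 + 0.1248*0.8622 = 0.5236

0.5236 bits/symbol


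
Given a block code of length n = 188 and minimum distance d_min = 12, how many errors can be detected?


Detection capability = d_min - 1 = 12 - 1 = 11

11 errors


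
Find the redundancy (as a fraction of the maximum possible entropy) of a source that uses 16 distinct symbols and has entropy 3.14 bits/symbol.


H_max = log2(K) = log2(16) = 4.0 bits/symbol. Redundancy = 1 - H/H_max = 1 - 3.14/4.0 = 1 - 0.785 = 0.215

0.215


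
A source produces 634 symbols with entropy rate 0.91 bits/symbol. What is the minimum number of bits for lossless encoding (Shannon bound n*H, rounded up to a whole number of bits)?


Minimum bits >= n * H = 634 * 0.91 = 576.94, rounded up to a whole number of bits = 577

577 bits


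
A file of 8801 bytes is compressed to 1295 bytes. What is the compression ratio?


Ratio = original / compressed = 8801 / 1295 = 6.7961

6.7961


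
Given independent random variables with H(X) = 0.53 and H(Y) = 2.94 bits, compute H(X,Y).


For independent variables, H(X,Y) = H(X) + H(Y) = 0.53 + 2.94 = 3.47

3.47 bits


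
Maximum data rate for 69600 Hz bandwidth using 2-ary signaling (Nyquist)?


Rate = 2 * B * log2(M) = 2 * 69600 * 1.0 = 139200.0

139200.0 bps


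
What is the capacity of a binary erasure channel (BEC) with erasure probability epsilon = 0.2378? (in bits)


C = 1 - epsilon = 1 - 0.2378 = 0.7622

0.7622 bits


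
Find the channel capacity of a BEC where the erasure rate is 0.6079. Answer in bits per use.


C = 1 - epsilon = 1 - 0.6079 = 0.3921

0.3921 bits


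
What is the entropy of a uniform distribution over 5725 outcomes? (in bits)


H = log2(n) = log2(5725) = 12.4831

12.4831 bits


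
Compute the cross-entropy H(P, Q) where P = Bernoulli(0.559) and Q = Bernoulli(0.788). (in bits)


H(P,Q) = -p*log2(q) - (1-p)*log2(1-q). -0.559*log2(0.788) = 0.192146; -0.441*log2(0.212) = 0.986898. H(P,Q) = 0.192146 + 0.986898 = 1.179

1.179 bits


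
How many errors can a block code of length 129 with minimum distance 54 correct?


Correction capability = floor((d-1)/2) = floor((54-1)/2) = 26

26 errors


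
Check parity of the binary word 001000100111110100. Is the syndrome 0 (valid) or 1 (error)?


Syndrome = XOR of all bits = 0 XOR 0 XOR 1 XOR 0 XOR 0 XOR 0 XOR 1 XOR 0 XOR 0 XOR 1 XOR 1 XOR 1 XOR 1 XOR 1 XOR 0 XOR 1 XOR 0 XOR 0 = 0

0


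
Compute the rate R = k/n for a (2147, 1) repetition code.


Rate = k/n = 1/2147

1/2147


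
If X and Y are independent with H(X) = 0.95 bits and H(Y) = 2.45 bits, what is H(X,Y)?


For independent variables, H(X,Y) = H(X) + H(Y) = 0.95 + 2.45 = 3.4

3.4 bits


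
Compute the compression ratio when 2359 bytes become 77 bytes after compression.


Ratio = original / compressed = 2359 / 77 = 30.6364

30.6364


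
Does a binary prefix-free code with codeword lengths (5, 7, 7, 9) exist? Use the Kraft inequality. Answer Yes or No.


Kraft sum = sum(2^(-l_i)) = 0.0488, need <= 1. Result: satisfied (a binary prefix-free code with these lengths exists)

Yes


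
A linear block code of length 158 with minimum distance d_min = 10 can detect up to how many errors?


Detection capability = d_min - 1 = 10 - 1 = 9

9 errors


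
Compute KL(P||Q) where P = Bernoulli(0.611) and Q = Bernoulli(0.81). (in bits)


KL = p*log2(p/q) + (1-p)*log2((1-p)/(1-q)) = 0.611*log2(0.611/0.81) + 0.389*log2(0.389/0.19) = 0.1536

0.1536 bits


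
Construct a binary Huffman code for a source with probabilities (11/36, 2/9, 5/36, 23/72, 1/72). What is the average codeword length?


Huffman construction (repeatedly merge the two least-probable nodes; each merge adds 1 bit to every symbol beneath it): 1/72 + 5/36 = 11/72; 11/72 + 2/9 = 3/8; 11/36 + 23/72 = 5/8; 3/8 + 5/8 = 1. Resulting codeword lengths (in the order the probabilities were given): (2, 2, 3, 2, 3). L_avg = sum(p_i * l_i) = 11/36*2 + 2/9*2 + 5/36*3 + 23/72*2 + 1/72*3 = 155/72 = 2.1528

2.1528 bits


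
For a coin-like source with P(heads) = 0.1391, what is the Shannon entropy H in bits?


H = -p*log2(p) - (1-p)*log2(1-p). -0.1391*log2(0.1391) = 0.395852; -0.8609*log2(0.8609) = 0.186025. H = 0.395852 + 0.186025 = 0.5819

0.5819 bits


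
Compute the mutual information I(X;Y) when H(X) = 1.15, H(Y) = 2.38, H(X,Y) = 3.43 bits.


I(X;Y) = H(X) + H(Y) - H(X,Y) = 1.15 + 2.38 - 3.43 = 0.1

0.1 bits


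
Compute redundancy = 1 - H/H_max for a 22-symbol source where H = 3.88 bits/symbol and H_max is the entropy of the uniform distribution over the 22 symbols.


H_max = log2(K) = log2(22) = 4.4594 bits/symbol. Redundancy = 1 - H/H_max = 1 - 3.88/4.4594 = 1 - 0.8701 = 0.1299

0.1299


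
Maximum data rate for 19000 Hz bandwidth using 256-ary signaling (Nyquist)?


Rate = 2 * B * log2(M) = 2 * 19000 * 8.0 = 304000.0

304000.0 bps


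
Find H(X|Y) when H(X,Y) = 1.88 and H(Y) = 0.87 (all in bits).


H(X|Y) = H(X,Y) - H(Y) = 1.88 - 0.87 = 1.01

1.01 bits


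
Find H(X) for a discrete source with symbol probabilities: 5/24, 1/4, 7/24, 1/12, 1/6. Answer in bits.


H = -sum(p_i * log2(p_i)). Terms: -(5/24)*log2(5/24) = 0.471466; -(1/4)*log2(1/4) = 0.500000; -(7/24)*log2(7/24) = 0.518469; -(1/12)*log2(1/12) = 0.298747; -(1/6)*log2(1/6) = 0.430827. H = 0.471466 + 0.500000 + 0.518469 + 0.298747 + 0.430827 = 2.2195

2.2195 bits


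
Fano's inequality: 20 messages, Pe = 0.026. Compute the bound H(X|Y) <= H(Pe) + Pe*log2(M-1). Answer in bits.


H(Pe) = -Pe*log2(Pe) - (1-Pe)*log2(1-Pe) = -0.026*log2(0.026) - 0.974*log2(0.974) = 0.136899 + 0.037018 = 0.1739. Pe*log2(M-1) = 0.026*log2(19) = 0.110446. Bound = H(Pe) + Pe*log2(M-1) = 0.136899 + 0.037018 + 0.110446 = 0.2844

0.2844 bits


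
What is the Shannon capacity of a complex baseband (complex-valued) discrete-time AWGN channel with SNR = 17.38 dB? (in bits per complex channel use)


SNR_linear = 10^(17.38/10) = 54.7016; C = log2(1 + SNR_linear) = log2(1 + 54.7016) = 5.7996

5.7996 bits/channel use


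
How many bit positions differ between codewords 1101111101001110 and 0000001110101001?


Count differing positions: ^ ^ . ^ ^ ^ . . ^ ^ ^ . . ^ ^ ^ = 11 differences

11


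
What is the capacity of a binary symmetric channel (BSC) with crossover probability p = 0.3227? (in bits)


H(p) = -p*log2(p) - (1-p)*log2(1-p) = -0.3227*log2(0.3227) - 0.6773*log2(0.6773) = 0.526561 + 0.380733 = 0.9073. C = 1 - H(p) = 1 - 0.9073 = 0.0927

0.0927 bits


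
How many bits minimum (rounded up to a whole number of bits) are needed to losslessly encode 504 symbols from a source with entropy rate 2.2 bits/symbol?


Minimum bits >= n * H = 504 * 2.2 = 1108.8, rounded up to a whole number of bits = 1109

1109 bits


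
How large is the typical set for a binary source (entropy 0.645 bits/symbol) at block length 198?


log2|A_typical| = nH = 198 * 0.645 = 127.71, so |A_typical| ~ 2^127.71 = 2.783e+38

2.783e+38


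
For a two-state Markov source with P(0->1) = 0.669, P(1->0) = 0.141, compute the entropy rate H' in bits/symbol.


Stationary distribution: pi_0 = p10/(p01+p10) = 0.1741, pi_1 = 0.8259. Entropy rate H' = pi_0*H(p01) + pi_1*H(p10) = 0.1741*0.9159 + 0.8259*0.5869 = 0.6441

0.6441 bits/symbol


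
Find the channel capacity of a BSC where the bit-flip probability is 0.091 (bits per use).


H(p) = -p*log2(p) - (1-p)*log2(1-p) = -0.091*log2(0.091) - 0.909*log2(0.909) = 0.314677 + 0.125122 = 0.4398. C = 1 - H(p) = 1 - 0.4398 = 0.5602

0.5602 bits


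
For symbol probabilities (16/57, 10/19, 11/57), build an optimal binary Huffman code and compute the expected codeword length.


Huffman construction (repeatedly merge the two least-probable nodes; each merge adds 1 bit to every symbol beneath it): 11/57 + 16/57 = 9/19; 9/19 + 10/19 = 1. Resulting codeword lengths (in the order the probabilities were given): (2, 1, 2). L_avg = sum(p_i * l_i) = 16/57*2 + 10/19*1 + 11/57*2 = 28/19 = 1.4737

1.4737 bits


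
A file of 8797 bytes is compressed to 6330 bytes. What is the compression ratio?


Ratio = original / compressed = 8797 / 6330 = 1.3897

1.3897


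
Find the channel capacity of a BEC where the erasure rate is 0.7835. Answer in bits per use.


C = 1 - epsilon = 1 - 0.7835 = 0.2165

0.2165 bits


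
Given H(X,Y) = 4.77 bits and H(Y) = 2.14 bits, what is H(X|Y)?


H(X|Y) = H(X,Y) - H(Y) = 4.77 - 2.14 = 2.63

2.63 bits


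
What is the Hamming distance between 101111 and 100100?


Count differing positions: . . ^ . ^ ^ = 3 differences

3


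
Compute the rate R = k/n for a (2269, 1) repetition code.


Rate = k/n = 1/2269

1/2269


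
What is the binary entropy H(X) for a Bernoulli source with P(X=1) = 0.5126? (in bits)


H = -p*log2(p) - (1-p)*log2(1-p). -0.5126*log2(0.5126) = 0.494195; -0.4874*log2(0.4874) = 0.505347. H = 0.494195 + 0.505347 = 0.9995

0.9995 bits


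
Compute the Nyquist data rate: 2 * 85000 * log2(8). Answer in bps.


Rate = 2 * B * log2(M) = 2 * 85000 * 3.0 = 510000.0

510000.0 bps


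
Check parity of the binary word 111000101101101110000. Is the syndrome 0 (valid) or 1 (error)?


Syndrome = XOR of all bits = 1 XOR 1 XOR 1 XOR 0 XOR 0 XOR 0 XOR 1 XOR 0 XOR 1 XOR 1 XOR 0 XOR 1 XOR 1 XOR 0 XOR 1 XOR 1 XOR 1 XOR 0 XOR 0 XOR 0 XOR 0 = 1

1


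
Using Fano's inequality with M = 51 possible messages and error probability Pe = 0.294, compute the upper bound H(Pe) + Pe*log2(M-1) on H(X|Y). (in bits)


H(Pe) = -Pe*log2(Pe) - (1-Pe)*log2(1-Pe) = -0.294*log2(0.294) - 0.706*log2(0.706) = 0.519237 + 0.354595 = 0.8738. Pe*log2(M-1) = 0.294*log2(50) = 1.659294. Bound = H(Pe) + Pe*log2(M-1) = 0.519237 + 0.354595 + 1.659294 = 2.5331

2.5331 bits


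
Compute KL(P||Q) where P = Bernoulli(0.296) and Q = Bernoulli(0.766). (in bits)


KL = p*log2(p/q) + (1-p)*log2((1-p)/(1-q)) = 0.296*log2(0.296/0.766) + 0.704*log2(0.704/0.234) = 0.7127

0.7127 bits


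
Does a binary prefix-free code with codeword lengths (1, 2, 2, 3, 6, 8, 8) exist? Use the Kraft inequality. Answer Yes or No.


Kraft sum = sum(2^(-l_i)) = 1.1484, need <= 1. Result: violated (a binary prefix-free code with these lengths cannot exist)

No


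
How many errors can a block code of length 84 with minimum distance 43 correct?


Correction capability = floor((d-1)/2) = floor((43-1)/2) = 21

21 errors


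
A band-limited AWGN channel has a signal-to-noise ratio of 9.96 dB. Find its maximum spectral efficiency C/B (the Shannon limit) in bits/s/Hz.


SNR_linear = 10^(9.96/10) = 9.9083; C/B = log2(1 + SNR_linear) = log2(1 + 9.9083) = 3.4474

3.4474 bits/s/Hz


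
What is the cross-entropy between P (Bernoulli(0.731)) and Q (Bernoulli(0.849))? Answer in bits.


H(P,Q) = -p*log2(q) - (1-p)*log2(1-q). -0.731*log2(0.849) = 0.172636; -0.269*log2(0.151) = 0.733665. H(P,Q) = 0.172636 + 0.733665 = 0.9063

0.9063 bits


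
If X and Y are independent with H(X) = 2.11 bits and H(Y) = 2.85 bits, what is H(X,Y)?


For independent variables, H(X,Y) = H(X) + H(Y) = 2.11 + 2.85 = 4.96

4.96 bits


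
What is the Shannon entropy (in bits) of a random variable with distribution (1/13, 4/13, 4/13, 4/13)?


H = -sum(p_i * log2(p_i)). Terms: -(1/13)*log2(1/13) = 0.284649; -(4/13)*log2(4/13) = 0.523212; -(4/13)*log2(4/13) = 0.523212; -(4/13)*log2(4/13) = 0.523212. H = 0.284649 + 0.523212 + 0.523212 + 0.523212 = 1.8543

1.8543 bits


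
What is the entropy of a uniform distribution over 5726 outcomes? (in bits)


H = log2(n) = log2(5726) = 12.4833

12.4833 bits


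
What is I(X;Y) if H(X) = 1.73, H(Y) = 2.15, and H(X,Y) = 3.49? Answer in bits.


I(X;Y) = H(X) + H(Y) - H(X,Y) = 1.73 + 2.15 - 3.49 = 0.39

0.39 bits


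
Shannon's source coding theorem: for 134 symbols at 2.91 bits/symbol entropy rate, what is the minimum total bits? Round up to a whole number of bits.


Minimum bits >= n * H = 134 * 2.91 = 389.94, rounded up to a whole number of bits = 390

390 bits


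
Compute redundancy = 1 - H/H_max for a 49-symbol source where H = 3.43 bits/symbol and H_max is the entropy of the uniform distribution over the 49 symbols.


H_max = log2(K) = log2(49) = 5.6147 bits/symbol. Redundancy = 1 - H/H_max = 1 - 3.43/5.6147 = 1 - 0.6109 = 0.3891

0.3891


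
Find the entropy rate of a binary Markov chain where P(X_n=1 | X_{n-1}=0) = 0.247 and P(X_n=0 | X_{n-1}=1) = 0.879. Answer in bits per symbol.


Stationary distribution: pi_0 = p10/(p01+p10) = 0.7806, pi_1 = 0.2194. Entropy rate H' = pi_0*H(p01) + pi_1*H(p10) = 0.7806*0.8065 + 0.2194*0.5322 = 0.7463

0.7463 bits/symbol


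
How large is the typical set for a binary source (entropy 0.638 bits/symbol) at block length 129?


log2|A_typical| = nH = 129 * 0.638 = 82.302, so |A_typical| ~ 2^82.302 = 5.962e+24

5.962e+24


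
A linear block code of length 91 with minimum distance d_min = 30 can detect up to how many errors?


Detection capability = d_min - 1 = 30 - 1 = 29

29 errors


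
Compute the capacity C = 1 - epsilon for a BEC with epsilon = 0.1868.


C = 1 - epsilon = 1 - 0.1868 = 0.8132

0.8132 bits


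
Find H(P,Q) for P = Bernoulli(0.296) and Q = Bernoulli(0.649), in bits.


H(P,Q) = -p*log2(q) - (1-p)*log2(1-q). -0.296*log2(0.649) = 0.184618; -0.704*log2(0.351) = 1.063362. H(P,Q) = 0.184618 + 1.063362 = 1.248

1.248 bits


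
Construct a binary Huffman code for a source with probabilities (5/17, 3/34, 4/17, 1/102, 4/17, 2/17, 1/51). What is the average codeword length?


Huffman construction (repeatedly merge the two least-probable nodes; each merge adds 1 bit to every symbol beneath it): 1/102 + 1/51 = 1/34; 1/34 + 3/34 = 2/17; 2/17 + 2/17 = 4/17; 4/17 + 4/17 = 8/17; 4/17 + 5/17 = 9/17; 8/17 + 9/17 = 1. Resulting codeword lengths (in the order the probabilities were given): (2, 4, 2, 5, 2, 3, 5). L_avg = sum(p_i * l_i) = 5/17*2 + 3/34*4 + 4/17*2 + 1/102*5 + 4/17*2 + 2/17*3 + 1/51*5 = 81/34 = 2.3824

2.3824 bits


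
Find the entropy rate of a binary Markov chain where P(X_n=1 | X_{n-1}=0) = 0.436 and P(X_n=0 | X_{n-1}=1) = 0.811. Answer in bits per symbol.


Stationary distribution: pi_0 = p10/(p01+p10) = 0.6504, pi_1 = 0.3496. Entropy rate H' = pi_0*H(p01) + pi_1*H(p10) = 0.6504*0.9881 + 0.3496*0.6994 = 0.8872

0.8872 bits/symbol


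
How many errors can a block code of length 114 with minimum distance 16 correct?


Correction capability = floor((d-1)/2) = floor((16-1)/2) = 7

7 errors


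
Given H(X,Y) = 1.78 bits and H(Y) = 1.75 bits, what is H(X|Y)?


H(X|Y) = H(X,Y) - H(Y) = 1.78 - 1.75 = 0.03

0.03 bits


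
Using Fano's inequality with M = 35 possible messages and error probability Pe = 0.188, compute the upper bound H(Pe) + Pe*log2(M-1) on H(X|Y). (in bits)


H(Pe) = -Pe*log2(Pe) - (1-Pe)*log2(1-Pe) = -0.188*log2(0.188) - 0.812*log2(0.812) = 0.453305 + 0.243964 = 0.6973. Pe*log2(M-1) = 0.188*log2(34) = 0.956443. Bound = H(Pe) + Pe*log2(M-1) = 0.453305 + 0.243964 + 0.956443 = 1.6537

1.6537 bits


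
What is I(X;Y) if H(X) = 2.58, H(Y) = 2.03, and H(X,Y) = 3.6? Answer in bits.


I(X;Y) = H(X) + H(Y) - H(X,Y) = 2.58 + 2.03 - 3.6 = 1.01

1.01 bits


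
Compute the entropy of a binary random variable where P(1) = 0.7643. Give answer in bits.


H = -p*log2(p) - (1-p)*log2(1-p). -0.7643*log2(0.7643) = 0.296387; -0.2357*log2(0.2357) = 0.491429. H = 0.296387 + 0.491429 = 0.7878

0.7878 bits


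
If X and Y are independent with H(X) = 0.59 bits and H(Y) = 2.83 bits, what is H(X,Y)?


For independent variables, H(X,Y) = H(X) + H(Y) = 0.59 + 2.83 = 3.42

3.42 bits


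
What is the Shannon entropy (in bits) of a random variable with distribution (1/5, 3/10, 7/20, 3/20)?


H = -sum(p_i * log2(p_i)). Terms: -(1/5)*log2(1/5) = 0.464386; -(3/10)*log2(3/10) = 0.521090; -(7/20)*log2(7/20) = 0.530101; -(3/20)*log2(3/20) = 0.410545. H = 0.464386 + 0.521090 + 0.530101 + 0.410545 = 1.9261

1.9261 bits


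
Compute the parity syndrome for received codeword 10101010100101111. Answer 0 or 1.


Syndrome = XOR of all bits = 1 XOR 0 XOR 1 XOR 0 XOR 1 XOR 0 XOR 1 XOR 0 XOR 1 XOR 0 XOR 0 XOR 1 XOR 0 XOR 1 XOR 1 XOR 1 XOR 1 = 0

0


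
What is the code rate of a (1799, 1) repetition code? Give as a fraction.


Rate = k/n = 1/1799

1/1799


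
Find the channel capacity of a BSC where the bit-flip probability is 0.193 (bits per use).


H(p) = -p*log2(p) - (1-p)*log2(1-p) = -0.193*log2(0.193) - 0.807*log2(0.807) = 0.458052 + 0.249653 = 0.7077. C = 1 - H(p) = 1 - 0.7077 = 0.2923

0.2923 bits


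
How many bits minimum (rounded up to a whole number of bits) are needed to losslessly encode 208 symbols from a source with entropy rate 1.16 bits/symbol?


Minimum bits >= n * H = 208 * 1.16 = 241.28, rounded up to a whole number of bits = 242

242 bits


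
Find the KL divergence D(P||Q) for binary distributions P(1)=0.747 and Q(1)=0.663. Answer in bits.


KL = p*log2(p/q) + (1-p)*log2((1-p)/(1-q)) = 0.747*log2(0.747/0.663) + 0.253*log2(0.253/0.337) = 0.0239

0.0239 bits


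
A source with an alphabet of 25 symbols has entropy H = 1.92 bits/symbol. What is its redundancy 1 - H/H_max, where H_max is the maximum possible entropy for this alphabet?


H_max = log2(K) = log2(25) = 4.6439 bits/symbol. Redundancy = 1 - H/H_max = 1 - 1.92/4.6439 = 1 - 0.4134 = 0.5866

0.5866


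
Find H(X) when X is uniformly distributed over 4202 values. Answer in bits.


H = log2(n) = log2(4202) = 12.0369

12.0369 bits


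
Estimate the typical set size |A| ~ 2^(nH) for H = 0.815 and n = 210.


log2|A_typical| = nH = 210 * 0.815 = 171.15, so |A_typical| ~ 2^171.15 = 3.321e+51

3.321e+51


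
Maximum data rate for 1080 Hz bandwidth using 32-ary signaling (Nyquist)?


Rate = 2 * B * log2(M) = 2 * 1080 * 5.0 = 10800.0

10800.0 bps


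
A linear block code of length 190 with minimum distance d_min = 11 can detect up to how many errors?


Detection capability = d_min - 1 = 11 - 1 = 10

10 errors


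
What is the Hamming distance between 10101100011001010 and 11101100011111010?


Count differing positions: . ^ . . . . . . . . . ^ ^ . . . . = 3 differences

3


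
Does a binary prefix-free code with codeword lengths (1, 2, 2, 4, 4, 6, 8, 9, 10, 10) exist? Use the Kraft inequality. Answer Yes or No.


Kraft sum = sum(2^(-l_i)) = 1.1484, need <= 1. Result: violated (a binary prefix-free code with these lengths cannot exist)

No


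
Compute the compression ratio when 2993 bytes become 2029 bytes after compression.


Ratio = original / compressed = 2993 / 2029 = 1.4751

1.4751


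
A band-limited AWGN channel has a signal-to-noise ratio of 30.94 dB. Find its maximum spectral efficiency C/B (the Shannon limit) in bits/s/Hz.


SNR_linear = 10^(30.94/10) = 1241.6523; C/B = log2(1 + SNR_linear) = log2(1 + 1241.6523) = 10.2792

10.2792 bits/s/Hz


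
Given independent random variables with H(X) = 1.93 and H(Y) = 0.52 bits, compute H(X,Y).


For independent variables, H(X,Y) = H(X) + H(Y) = 1.93 + 0.52 = 2.45

2.45 bits


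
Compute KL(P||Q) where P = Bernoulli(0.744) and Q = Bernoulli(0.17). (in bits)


KL = p*log2(p/q) + (1-p)*log2((1-p)/(1-q)) = 0.744*log2(0.744/0.17) + 0.256*log2(0.256/0.83) = 1.1501

1.1501 bits


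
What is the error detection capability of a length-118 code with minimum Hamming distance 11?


Detection capability = d_min - 1 = 11 - 1 = 10

10 errors


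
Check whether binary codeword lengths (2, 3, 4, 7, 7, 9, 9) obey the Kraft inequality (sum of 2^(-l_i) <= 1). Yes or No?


Kraft sum = sum(2^(-l_i)) = 0.457, need <= 1. Result: satisfied (a binary prefix-free code with these lengths exists)

Yes


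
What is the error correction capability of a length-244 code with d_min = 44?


Correction capability = floor((d-1)/2) = floor((44-1)/2) = 21

21 errors


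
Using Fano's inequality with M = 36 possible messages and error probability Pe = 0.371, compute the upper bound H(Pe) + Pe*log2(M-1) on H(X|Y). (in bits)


H(Pe) = -Pe*log2(Pe) - (1-Pe)*log2(1-Pe) = -0.371*log2(0.371) - 0.629*log2(0.629) = 0.530719 + 0.420718 = 0.9514. Pe*log2(M-1) = 0.371*log2(35) = 1.902964. Bound = H(Pe) + Pe*log2(M-1) = 0.530719 + 0.420718 + 1.902964 = 2.8544

2.8544 bits


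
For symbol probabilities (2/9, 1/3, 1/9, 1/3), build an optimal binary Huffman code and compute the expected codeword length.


Huffman construction (repeatedly merge the two least-probable nodes; each merge adds 1 bit to every symbol beneath it): 1/9 + 2/9 = 1/3; 1/3 + 1/3 = 2/3; 1/3 + 2/3 = 1. Resulting codeword lengths (in the order the probabilities were given): (2, 2, 2, 2). L_avg = sum(p_i * l_i) = 2/9*2 + 1/3*2 + 1/9*2 + 1/3*2 = 2

2.0 bits


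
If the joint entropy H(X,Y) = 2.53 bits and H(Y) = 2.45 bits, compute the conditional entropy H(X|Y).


H(X|Y) = H(X,Y) - H(Y) = 2.53 - 2.45 = 0.08

0.08 bits


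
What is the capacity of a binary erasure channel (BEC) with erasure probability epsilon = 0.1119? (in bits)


C = 1 - epsilon = 1 - 0.1119 = 0.8881

0.8881 bits


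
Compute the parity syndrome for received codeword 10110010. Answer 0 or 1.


Syndrome = XOR of all bits = 1 XOR 0 XOR 1 XOR 1 XOR 0 XOR 0 XOR 1 XOR 0 = 0

0


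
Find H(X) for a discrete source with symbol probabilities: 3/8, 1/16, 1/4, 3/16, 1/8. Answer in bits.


H = -sum(p_i * log2(p_i)). Terms: -(3/8)*log2(3/8) = 0.530639; -(1/16)*log2(1/16) = 0.250000; -(1/4)*log2(1/4) = 0.500000; -(3/16)*log2(3/16) = 0.452820; -(1/8)*log2(1/8) = 0.375000. H = 0.530639 + 0.250000 + 0.500000 + 0.452820 + 0.375000 = 2.1085

2.1085 bits


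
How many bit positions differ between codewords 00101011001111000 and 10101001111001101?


Count differing positions: ^ . . . . . ^ . ^ ^ . ^ ^ . ^ . ^ = 8 differences

8


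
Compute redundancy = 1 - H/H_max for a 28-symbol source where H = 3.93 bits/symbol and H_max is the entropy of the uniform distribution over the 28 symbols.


H_max = log2(K) = log2(28) = 4.8074 bits/symbol. Redundancy = 1 - H/H_max = 1 - 3.93/4.8074 = 1 - 0.8175 = 0.1825

0.1825


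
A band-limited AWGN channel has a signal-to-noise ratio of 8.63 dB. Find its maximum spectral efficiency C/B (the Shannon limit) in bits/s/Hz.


SNR_linear = 10^(8.63/10) = 7.2946; C/B = log2(1 + SNR_linear) = log2(1 + 7.2946) = 3.0522

3.0522 bits/s/Hz


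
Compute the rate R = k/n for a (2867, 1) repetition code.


Rate = k/n = 1/2867

1/2867


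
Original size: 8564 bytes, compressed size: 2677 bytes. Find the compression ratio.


Ratio = original / compressed = 8564 / 2677 = 3.1991

3.1991


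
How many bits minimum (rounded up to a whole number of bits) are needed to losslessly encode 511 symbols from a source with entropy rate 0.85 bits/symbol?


Minimum bits >= n * H = 511 * 0.85 = 434.35, rounded up to a whole number of bits = 435

435 bits


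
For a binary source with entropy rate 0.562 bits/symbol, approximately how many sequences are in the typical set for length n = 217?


log2|A_typical| = nH = 217 * 0.562 = 121.954, so |A_typical| ~ 2^121.954 = 5.150e+36

5.150e+36


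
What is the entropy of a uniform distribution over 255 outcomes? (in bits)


H = log2(n) = log2(255) = 7.9944

7.9944 bits


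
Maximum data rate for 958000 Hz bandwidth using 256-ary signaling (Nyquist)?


Rate = 2 * B * log2(M) = 2 * 958000 * 8.0 = 15328000.0

15328000.0 bps


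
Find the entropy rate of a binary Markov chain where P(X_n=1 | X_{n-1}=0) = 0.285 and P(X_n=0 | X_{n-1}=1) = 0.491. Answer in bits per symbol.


Stationary distribution: pi_0 = p10/(p01+p10) = 0.6327, pi_1 = 0.3673. Entropy rate H' = pi_0*H(p01) + pi_1*H(p10) = 0.6327*0.8622 + 0.3673*0.9998 = 0.9127

0.9127 bits/symbol


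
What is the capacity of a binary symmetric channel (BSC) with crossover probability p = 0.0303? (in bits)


H(p) = -p*log2(p) - (1-p)*log2(1-p) = -0.0303*log2(0.0303) - 0.9697*log2(0.9697) = 0.152850 + 0.043045 = 0.1959. C = 1 - H(p) = 1 - 0.1959 = 0.8041

0.8041 bits


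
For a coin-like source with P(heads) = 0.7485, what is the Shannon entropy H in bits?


H = -p*log2(p) - (1-p)*log2(1-p). -0.7485*log2(0.7485) = 0.312817; -0.2515*log2(0.2515) = 0.500829. H = 0.312817 + 0.500829 = 0.8136

0.8136 bits


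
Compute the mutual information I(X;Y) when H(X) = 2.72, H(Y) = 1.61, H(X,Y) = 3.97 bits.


I(X;Y) = H(X) + H(Y) - H(X,Y) = 2.72 + 1.61 - 3.97 = 0.36

0.36 bits


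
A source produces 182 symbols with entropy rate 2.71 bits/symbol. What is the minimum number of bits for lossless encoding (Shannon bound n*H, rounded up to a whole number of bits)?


Minimum bits >= n * H = 182 * 2.71 = 493.22, rounded up to a whole number of bits = 494

494 bits


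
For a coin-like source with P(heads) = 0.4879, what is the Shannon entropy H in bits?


H = -p*log2(p) - (1-p)*log2(1-p). -0.4879*log2(0.4879) = 0.505144; -0.5121*log2(0.5121) = 0.494434. H = 0.505144 + 0.494434 = 0.9996

0.9996 bits


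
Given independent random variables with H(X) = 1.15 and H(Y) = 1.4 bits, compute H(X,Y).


For independent variables, H(X,Y) = H(X) + H(Y) = 1.15 + 1.4 = 2.55

2.55 bits


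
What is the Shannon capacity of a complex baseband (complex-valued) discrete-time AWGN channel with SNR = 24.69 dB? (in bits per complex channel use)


SNR_linear = 10^(24.69/10) = 294.4422; C = log2(1 + SNR_linear) = log2(1 + 294.4422) = 8.2067

8.2067 bits/channel use


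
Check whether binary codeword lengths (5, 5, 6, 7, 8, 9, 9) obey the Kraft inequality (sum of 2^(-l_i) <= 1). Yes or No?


Kraft sum = sum(2^(-l_i)) = 0.0938, need <= 1. Result: satisfied (a binary prefix-free code with these lengths exists)

Yes


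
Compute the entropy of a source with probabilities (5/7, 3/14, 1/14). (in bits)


H = -sum(p_i * log2(p_i)). Terms: -(5/7)*log2(5/7) = 0.346733; -(3/14)*log2(3/14) = 0.476227; -(1/14)*log2(1/14) = 0.271954. H = 0.346733 + 0.476227 + 0.271954 = 1.0949

1.0949 bits


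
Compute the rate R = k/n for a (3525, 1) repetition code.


Rate = k/n = 1/3525

1/3525


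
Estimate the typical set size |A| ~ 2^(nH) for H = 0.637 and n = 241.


log2|A_typical| = nH = 241 * 0.637 = 153.517, so |A_typical| ~ 2^153.517 = 1.634e+46

1.634e+46


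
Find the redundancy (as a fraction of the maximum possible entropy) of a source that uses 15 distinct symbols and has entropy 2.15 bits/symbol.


H_max = log2(K) = log2(15) = 3.9069 bits/symbol. Redundancy = 1 - H/H_max = 1 - 2.15/3.9069 = 1 - 0.5503 = 0.4497

0.4497


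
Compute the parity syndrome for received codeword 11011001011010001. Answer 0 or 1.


Syndrome = XOR of all bits = 1 XOR 1 XOR 0 XOR 1 XOR 1 XOR 0 XOR 0 XOR 1 XOR 0 XOR 1 XOR 1 XOR 0 XOR 1 XOR 0 XOR 0 XOR 0 XOR 1 = 1

1


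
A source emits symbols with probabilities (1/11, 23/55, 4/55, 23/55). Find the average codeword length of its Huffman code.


Huffman construction (repeatedly merge the two least-probable nodes; each merge adds 1 bit to every symbol beneath it): 4/55 + 1/11 = 9/55; 9/55 + 23/55 = 32/55; 23/55 + 32/55 = 1. Resulting codeword lengths (in the order the probabilities were given): (3, 2, 3, 1). L_avg = sum(p_i * l_i) = 1/11*3 + 23/55*2 + 4/55*3 + 23/55*1 = 96/55 = 1.7455

1.7455 bits


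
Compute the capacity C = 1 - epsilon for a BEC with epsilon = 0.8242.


C = 1 - epsilon = 1 - 0.8242 = 0.1758

0.1758 bits


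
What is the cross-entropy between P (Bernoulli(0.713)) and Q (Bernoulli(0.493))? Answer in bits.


H(P,Q) = -p*log2(q) - (1-p)*log2(1-q). -0.713*log2(0.493) = 0.727503; -0.287*log2(0.507) = 0.281243. H(P,Q) = 0.727503 + 0.281243 = 1.0087

1.0087 bits


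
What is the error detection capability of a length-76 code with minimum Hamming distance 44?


Detection capability = d_min - 1 = 44 - 1 = 43

43 errors


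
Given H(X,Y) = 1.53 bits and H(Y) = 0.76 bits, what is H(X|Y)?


H(X|Y) = H(X,Y) - H(Y) = 1.53 - 0.76 = 0.77

0.77 bits


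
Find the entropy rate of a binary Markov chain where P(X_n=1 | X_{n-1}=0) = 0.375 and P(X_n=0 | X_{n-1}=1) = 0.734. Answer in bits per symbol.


Stationary distribution: pi_0 = p10/(p01+p10) = 0.6619, pi_1 = 0.3381. Entropy rate H' = pi_0*H(p01) + pi_1*H(p10) = 0.6619*0.9544 + 0.3381*0.8357 = 0.9143

0.9143 bits/symbol


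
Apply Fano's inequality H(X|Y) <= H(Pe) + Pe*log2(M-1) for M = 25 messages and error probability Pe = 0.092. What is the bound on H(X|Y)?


H(Pe) = -Pe*log2(Pe) - (1-Pe)*log2(1-Pe) = -0.092*log2(0.092) - 0.908*log2(0.908) = 0.316684 + 0.126426 = 0.4431. Pe*log2(M-1) = 0.092*log2(24) = 0.421817. Bound = H(Pe) + Pe*log2(M-1) = 0.316684 + 0.126426 + 0.421817 = 0.8649

0.8649 bits


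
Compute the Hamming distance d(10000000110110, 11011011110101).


Count differing positions: . ^ . ^ ^ . ^ ^ . . . . ^ ^ = 7 differences

7


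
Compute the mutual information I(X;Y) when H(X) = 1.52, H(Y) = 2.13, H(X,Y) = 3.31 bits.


I(X;Y) = H(X) + H(Y) - H(X,Y) = 1.52 + 2.13 - 3.31 = 0.34

0.34 bits


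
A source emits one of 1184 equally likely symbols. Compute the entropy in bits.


H = log2(n) = log2(1184) = 10.2095

10.2095 bits


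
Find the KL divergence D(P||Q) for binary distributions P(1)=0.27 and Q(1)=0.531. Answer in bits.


KL = p*log2(p/q) + (1-p)*log2((1-p)/(1-q)) = 0.27*log2(0.27/0.531) + 0.73*log2(0.73/0.469) = 0.2025

0.2025 bits


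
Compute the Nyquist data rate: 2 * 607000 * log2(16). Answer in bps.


Rate = 2 * B * log2(M) = 2 * 607000 * 4.0 = 4856000.0

4856000.0 bps
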